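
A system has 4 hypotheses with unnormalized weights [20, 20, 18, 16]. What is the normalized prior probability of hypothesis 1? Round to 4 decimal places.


The normalized prior is the weight divided by the total.
Total weight = 74
P(H1) = 20 / 74 = 0.2703

0.2703


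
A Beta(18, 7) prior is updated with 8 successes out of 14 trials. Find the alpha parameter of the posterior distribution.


In the Beta-Binomial conjugate update:
alpha_post = alpha_prior + successes
= 18 + 8
= 26

26


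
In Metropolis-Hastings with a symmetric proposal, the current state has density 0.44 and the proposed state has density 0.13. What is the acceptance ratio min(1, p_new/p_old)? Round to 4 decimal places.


Ratio = p_new / p_old = 0.13 / 0.44 = 0.2955
Acceptance = min(1, 0.2955) = 0.2955

0.2955


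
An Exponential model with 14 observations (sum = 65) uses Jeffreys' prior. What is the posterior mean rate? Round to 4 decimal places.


Posterior Gamma(14, 65)
E[lambda] = 14/65 = 0.2154

0.2154


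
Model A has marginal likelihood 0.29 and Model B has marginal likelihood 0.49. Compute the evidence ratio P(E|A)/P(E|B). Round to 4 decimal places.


Evidence ratio = P(E|A) / P(E|B)
= 0.29 / 0.49
= 0.5918

0.5918


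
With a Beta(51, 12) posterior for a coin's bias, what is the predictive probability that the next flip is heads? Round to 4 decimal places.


The predictive probability equals the posterior mean.
P(next = heads) = alpha / (alpha + beta)
= 51 / 63 = 0.8095

0.8095


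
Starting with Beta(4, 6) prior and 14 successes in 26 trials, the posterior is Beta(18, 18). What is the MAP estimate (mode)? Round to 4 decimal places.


The mode of Beta(a, b) when a > 1 and b > 1 is (a-1)/(a+b-2)
= (18 - 1) / (18 + 18 - 2)
= 17 / 34
= 0.5

0.5


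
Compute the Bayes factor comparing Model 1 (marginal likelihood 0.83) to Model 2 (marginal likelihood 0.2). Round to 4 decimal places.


BF12 = marginal likelihood of M1 / marginal likelihood of M2
= 0.83/0.2
= 4.15

4.15


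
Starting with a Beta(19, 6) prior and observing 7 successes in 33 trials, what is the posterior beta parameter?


Posterior beta = prior beta + failures
Failures = 33 - 7 = 26
beta_post = 6 + 26 = 32

32


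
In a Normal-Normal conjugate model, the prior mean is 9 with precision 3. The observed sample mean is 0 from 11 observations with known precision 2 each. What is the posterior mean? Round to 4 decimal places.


Posterior precision = tau0 + n*tau = 3 + 11*2 = 25
Posterior mean = (tau0*mu0 + n*tau*xbar) / posterior_precision
= (3*9 + 11*2*0) / 25
= 27 / 25 = 1.08

1.08


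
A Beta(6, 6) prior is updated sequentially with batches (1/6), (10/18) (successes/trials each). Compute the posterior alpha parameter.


Sequential conjugate updating is equivalent to a single batch update.
Total successes across all batches = 11
alpha_posterior = alpha_prior + total_successes = 6 + 11
= 17

17


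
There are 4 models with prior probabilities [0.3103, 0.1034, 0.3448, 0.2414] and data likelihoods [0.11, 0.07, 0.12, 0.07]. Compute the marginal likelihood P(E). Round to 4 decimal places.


P(E) = sum over models of P(M_i) * P(E|M_i)
= 0.3103*0.11 + 0.1034*0.07 + 0.3448*0.12 + 0.2414*0.07
= 0.0996

0.0996


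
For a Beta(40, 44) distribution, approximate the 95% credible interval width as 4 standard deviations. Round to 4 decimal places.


Variance of Beta(a,b) = ab / ((a+b)^2 * (a+b+1))
= 40*44 / ((84)^2 * 85)
= 0.0029
SD = sqrt(0.0029) = 0.0542
Width = 4 * SD = 0.2167

0.2167


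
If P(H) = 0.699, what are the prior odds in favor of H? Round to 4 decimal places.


Prior odds = P(H) / (1 - P(H))
= 0.699 / 0.301
= 2.3223

2.3223


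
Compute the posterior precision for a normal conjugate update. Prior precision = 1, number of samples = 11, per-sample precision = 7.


tau_post = tau_0 + n * tau
= 1 + 11 * 7 = 78

78


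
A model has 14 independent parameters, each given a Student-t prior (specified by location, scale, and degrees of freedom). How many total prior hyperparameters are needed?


Each Student-t prior needs 3 hyperparameters (location, scale, and degrees of freedom).
Total = 3 * 14 = 42

42


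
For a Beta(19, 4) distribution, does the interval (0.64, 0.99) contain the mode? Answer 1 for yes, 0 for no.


Mode of Beta(a,b) = (a-1)/(a+b-2)
= (19-1)/(19+4-2) = 0.8571
Check: 0.64 <= 0.8571 <= 0.99?
Result: 1

1


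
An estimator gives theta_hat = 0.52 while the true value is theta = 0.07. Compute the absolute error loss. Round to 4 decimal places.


The absolute error loss is |theta_hat - theta|
= |0.52 - 0.07|
= 0.45

0.45


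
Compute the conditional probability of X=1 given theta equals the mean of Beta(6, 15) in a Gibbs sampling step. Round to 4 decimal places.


Mean of Beta(6, 15) = 0.2857
P(X=1 | theta=0.2857) = 0.2857

0.2857


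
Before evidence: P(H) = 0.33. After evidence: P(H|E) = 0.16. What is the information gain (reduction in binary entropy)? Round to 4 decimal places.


Prior entropy = 0.9149
Posterior entropy = 0.6343
Information gain = 0.9149 - 0.6343 = 0.2806

0.2806


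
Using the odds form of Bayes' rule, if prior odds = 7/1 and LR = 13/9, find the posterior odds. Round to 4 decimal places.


Bayes' rule in odds form: posterior odds = prior odds * LR
= (7 * 13) / (1 * 9)
= 91/9 = 10.1111

10.1111


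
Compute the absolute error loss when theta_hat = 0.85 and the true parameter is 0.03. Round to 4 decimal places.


L = |theta_hat - theta_true|
= |0.85 - 0.03| = 0.82

0.82


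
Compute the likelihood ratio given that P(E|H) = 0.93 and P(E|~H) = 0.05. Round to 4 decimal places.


LR = P(E|H) / P(E|~H)
= 0.93 / 0.05 = 18.6

18.6


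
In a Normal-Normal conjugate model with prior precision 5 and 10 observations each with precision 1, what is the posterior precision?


Posterior precision = prior precision + n * observation precision
= 5 + 10 * 1
= 5 + 10 = 15

15


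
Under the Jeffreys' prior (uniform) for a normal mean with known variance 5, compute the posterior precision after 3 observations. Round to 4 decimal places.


Prior precision = 0 (flat prior).
Post. prec. = 0 + n/var = 3/5 = 0.6

0.6


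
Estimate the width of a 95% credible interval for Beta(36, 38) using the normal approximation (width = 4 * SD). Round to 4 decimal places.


For Beta(a,b): Var = ab/((a+b)^2(a+b+1))
Var = 0.0033, SD = 0.0577
Approximate 95% CI width = 4 * 0.0577 = 0.2309

0.2309


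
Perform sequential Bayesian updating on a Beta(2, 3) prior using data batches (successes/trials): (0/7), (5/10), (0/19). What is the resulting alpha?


Accumulate successes: 5
Posterior alpha = prior alpha + sum of successes
= 2 + 5 = 7

7


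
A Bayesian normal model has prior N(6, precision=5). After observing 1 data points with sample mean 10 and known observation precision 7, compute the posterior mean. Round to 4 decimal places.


Posterior mean = (prior_precision * prior_mean + n * data_precision * data_mean) / (prior_precision + n * data_precision)
Numerator = 5*6 + 1*7*10 = 100
Denominator = 5 + 1*7 = 12
Posterior mean = 8.3333

8.3333


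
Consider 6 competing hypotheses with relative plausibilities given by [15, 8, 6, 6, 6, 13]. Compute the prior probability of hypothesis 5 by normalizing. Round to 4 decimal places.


Sum of weights = 15 + 8 + 6 + 6 + 6 + 13 = 54
Normalized prior for H5 = 6 / 54
= 0.1111

0.1111


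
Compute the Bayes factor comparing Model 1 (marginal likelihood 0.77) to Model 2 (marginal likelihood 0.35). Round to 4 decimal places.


BF12 = marginal likelihood of M1 / marginal likelihood of M2
= 0.77/0.35
= 2.2

2.2


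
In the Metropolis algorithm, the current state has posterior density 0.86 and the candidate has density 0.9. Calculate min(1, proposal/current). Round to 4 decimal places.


Ratio = 0.9/0.86 = 1.0465
Acceptance probability = min(1, 1.0465)
= 1.0

1.0


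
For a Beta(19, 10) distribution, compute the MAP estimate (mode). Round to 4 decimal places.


MAP = mode = (a-1)/(a+b-2)
= (19-1)/(19+10-2)
= 18/27 = 0.6667

0.6667


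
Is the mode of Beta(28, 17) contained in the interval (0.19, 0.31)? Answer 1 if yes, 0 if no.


Mode = (a-1)/(a+b-2) = 27/43 = 0.6279
Interval: (0.19, 0.31)
Contains mode? 0

0


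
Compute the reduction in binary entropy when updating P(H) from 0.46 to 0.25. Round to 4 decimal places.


H_before = -p*log2(p) - (1-p)*log2(1-p) for p=0.46: 0.9954
H_after for p=0.25: 0.8113
Reduction = 0.9954 - 0.8113 = 0.1841

0.1841


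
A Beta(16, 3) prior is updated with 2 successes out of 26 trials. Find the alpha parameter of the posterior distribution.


In the Beta-Binomial conjugate update:
alpha_post = alpha_prior + successes
= 16 + 2
= 18

18


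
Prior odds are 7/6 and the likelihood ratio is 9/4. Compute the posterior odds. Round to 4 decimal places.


Posterior odds = prior odds * likelihood ratio
= (7/6) * (9/4)
= 63 / 24
= 2.625

2.625


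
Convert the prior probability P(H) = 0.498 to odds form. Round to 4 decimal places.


P(not H) = 1 - 0.498 = 0.502
Odds = 0.498 / 0.502 = 0.992

0.992


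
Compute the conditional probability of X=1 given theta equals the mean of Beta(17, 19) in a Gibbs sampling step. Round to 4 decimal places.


Mean of Beta(17, 19) = 0.4722
P(X=1 | theta=0.4722) = 0.4722

0.4722


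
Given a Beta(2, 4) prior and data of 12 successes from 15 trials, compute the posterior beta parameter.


Number of failures = 15 - 12 = 3
Posterior beta = 4 + 3 = 7

7


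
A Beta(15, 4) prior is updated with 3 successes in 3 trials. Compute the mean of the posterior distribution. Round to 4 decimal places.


After update: Beta(18, 4)
Mean = 18 / (18 + 4) = 18 / 22
= 0.8182

0.8182


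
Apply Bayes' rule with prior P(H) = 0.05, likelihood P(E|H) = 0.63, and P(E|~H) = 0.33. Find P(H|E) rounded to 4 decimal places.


Step 1: Compute marginal P(E) = P(E|H)P(H) + P(E|~H)P(~H)
= 0.63*0.05 + 0.33*0.95 = 0.345
Step 2: P(H|E) = P(E|H)P(H)/P(E) = 0.0315/0.345
= 0.0913

0.0913


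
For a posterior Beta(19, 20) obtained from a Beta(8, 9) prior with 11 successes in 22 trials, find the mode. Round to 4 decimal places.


Mode = (alpha - 1) / (alpha + beta - 2)
= 18 / 37
= 0.4865

0.4865


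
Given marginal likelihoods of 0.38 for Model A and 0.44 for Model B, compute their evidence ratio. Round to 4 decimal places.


Ratio = ML(A) / ML(B) = 0.38/0.44
= 0.8636

0.8636


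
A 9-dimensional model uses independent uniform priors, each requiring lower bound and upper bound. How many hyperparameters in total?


Per parameter: 2 (lower bound and upper bound).
Total = 9 * 2 = 18

18


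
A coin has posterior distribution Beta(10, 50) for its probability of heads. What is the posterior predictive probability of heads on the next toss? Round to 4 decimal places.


Posterior predictive = E[theta] = alpha/(alpha+beta)
= 10/60
= 0.1667

0.1667


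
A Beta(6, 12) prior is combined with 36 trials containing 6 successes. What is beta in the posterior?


In conjugate updating:
beta_posterior = beta_prior + (n - k)
= 12 + (36 - 6)
= 12 + 30 = 42

42


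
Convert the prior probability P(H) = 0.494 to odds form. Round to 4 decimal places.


P(not H) = 1 - 0.494 = 0.506
Odds = 0.494 / 0.506 = 0.9763

0.9763


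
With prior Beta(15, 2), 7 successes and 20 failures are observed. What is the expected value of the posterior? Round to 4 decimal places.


Posterior = Beta(22, 22)
E[theta] = alpha/(alpha+beta)
= 22/44 = 0.5

0.5


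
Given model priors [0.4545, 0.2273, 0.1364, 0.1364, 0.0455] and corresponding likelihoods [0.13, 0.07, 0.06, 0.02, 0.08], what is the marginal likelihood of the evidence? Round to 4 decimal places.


P(E) = sum_i P(M_i) P(E|M_i)
= 0.0591 + 0.0159 + 0.0082 + 0.0027 + 0.0036
= 0.0895

0.0895


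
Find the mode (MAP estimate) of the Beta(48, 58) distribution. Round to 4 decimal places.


For Beta(a,b) with a,b > 1:
Mode = (a-1)/(a+b-2) = (48-1)/(106-2)
= 47/104 = 0.4519

0.4519


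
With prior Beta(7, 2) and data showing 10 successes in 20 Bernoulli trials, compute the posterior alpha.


Conjugate update: alpha_posterior = alpha_prior + k
= 7 + 10 = 17

17


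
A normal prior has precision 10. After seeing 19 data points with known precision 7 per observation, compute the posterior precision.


In the conjugate normal model, precisions add:
tau_posterior = tau_prior + n * tau_data
= 10 + 19*7 = 143

143


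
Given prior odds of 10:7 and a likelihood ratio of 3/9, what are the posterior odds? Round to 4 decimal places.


Posterior odds = prior odds * LR
Prior odds = 10/7 = 1.4286
LR = 3/9 = 0.3333
Posterior odds = 1.4286 * 0.3333 = 0.4762

0.4762


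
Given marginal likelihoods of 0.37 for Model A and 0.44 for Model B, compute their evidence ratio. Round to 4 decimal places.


Ratio = ML(A) / ML(B) = 0.37/0.44
= 0.8409

0.8409


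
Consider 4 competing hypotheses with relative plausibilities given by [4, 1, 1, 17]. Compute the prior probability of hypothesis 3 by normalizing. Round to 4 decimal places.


Sum of weights = 4 + 1 + 1 + 17 = 23
Normalized prior for H3 = 1 / 23
= 0.0435

0.0435


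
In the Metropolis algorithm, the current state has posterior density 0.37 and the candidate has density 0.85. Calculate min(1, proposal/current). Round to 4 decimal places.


Ratio = 0.85/0.37 = 2.2973
Acceptance probability = min(1, 2.2973)
= 1.0

1.0


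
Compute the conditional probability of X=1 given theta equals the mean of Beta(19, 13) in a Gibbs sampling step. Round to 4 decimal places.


Mean of Beta(19, 13) = 0.5938
P(X=1 | theta=0.5938) = 0.5938

0.5938


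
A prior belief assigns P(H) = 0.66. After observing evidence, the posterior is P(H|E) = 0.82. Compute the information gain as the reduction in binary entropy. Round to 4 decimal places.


H(prior) = -0.66*log2(0.66) - 0.34*log2(0.34)
= 0.9248
H(post) = -0.82*log2(0.82) - 0.18*log2(0.18)
= 0.6801
IG = 0.9248 - 0.6801 = 0.2447

0.2447


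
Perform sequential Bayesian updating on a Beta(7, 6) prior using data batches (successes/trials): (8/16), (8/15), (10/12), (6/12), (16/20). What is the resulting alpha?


Accumulate successes: 48
Posterior alpha = prior alpha + sum of successes
= 7 + 48 = 55

55


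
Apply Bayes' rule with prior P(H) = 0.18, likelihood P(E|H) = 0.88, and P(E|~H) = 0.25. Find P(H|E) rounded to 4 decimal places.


Step 1: Compute marginal P(E) = P(E|H)P(H) + P(E|~H)P(~H)
= 0.88*0.18 + 0.25*0.82 = 0.3634
Step 2: P(H|E) = P(E|H)P(H)/P(E) = 0.1584/0.3634
= 0.4359

0.4359


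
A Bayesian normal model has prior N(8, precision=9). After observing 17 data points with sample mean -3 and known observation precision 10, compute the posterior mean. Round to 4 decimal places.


Posterior mean = (prior_precision * prior_mean + n * data_precision * data_mean) / (prior_precision + n * data_precision)
Numerator = 9*8 + 17*10*-3 = -438
Denominator = 9 + 17*10 = 179
Posterior mean = -2.4469

-2.4469


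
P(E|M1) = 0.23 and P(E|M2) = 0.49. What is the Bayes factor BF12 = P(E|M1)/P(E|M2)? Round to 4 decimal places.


Bayes factor BF12 = P(E|M1) / P(E|M2)
= 0.23 / 0.49
= 0.4694

0.4694


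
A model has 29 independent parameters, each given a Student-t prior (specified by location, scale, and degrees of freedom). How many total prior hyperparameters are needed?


Each Student-t prior needs 3 hyperparameters (location, scale, and degrees of freedom).
Total = 3 * 29 = 87

87


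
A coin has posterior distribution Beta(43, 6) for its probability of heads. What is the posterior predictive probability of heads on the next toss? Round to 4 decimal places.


Posterior predictive = E[theta] = alpha/(alpha+beta)
= 43/49
= 0.8776

0.8776


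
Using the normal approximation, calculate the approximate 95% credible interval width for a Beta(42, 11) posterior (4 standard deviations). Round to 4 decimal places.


Var(Beta) = 42*11/(53^2 * 54) = 0.003
SD = 0.0552
Width ~ 4*SD = 0.2208

0.2208


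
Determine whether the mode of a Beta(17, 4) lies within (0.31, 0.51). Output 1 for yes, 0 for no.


First find the mode: (a-1)/(a+b-2) = 0.8421
Is 0.8421 in (0.31, 0.51)? 0

0


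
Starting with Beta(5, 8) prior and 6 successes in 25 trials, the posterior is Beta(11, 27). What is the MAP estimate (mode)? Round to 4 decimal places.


The mode of Beta(a, b) when a > 1 and b > 1 is (a-1)/(a+b-2)
= (11 - 1) / (11 + 27 - 2)
= 10 / 36
= 0.2778

0.2778


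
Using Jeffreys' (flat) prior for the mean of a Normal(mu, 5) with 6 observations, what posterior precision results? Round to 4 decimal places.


Flat prior means prior precision is 0.
Posterior precision = n / sigma^2 = 6/5 = 1.2

1.2


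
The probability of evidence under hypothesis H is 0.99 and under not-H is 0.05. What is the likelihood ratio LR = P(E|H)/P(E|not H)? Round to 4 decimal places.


LR = 0.99 / 0.05
= 19.8

19.8


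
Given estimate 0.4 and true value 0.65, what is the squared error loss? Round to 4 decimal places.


Squared error = (estimate - true)^2
Difference = -0.25
Loss = -0.25^2 = 0.0625

0.0625


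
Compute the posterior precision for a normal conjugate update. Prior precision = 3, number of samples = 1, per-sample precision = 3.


tau_post = tau_0 + n * tau
= 3 + 1 * 3 = 6

6


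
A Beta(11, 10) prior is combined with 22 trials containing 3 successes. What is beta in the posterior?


In conjugate updating:
beta_posterior = beta_prior + (n - k)
= 10 + (22 - 3)
= 10 + 19 = 29

29


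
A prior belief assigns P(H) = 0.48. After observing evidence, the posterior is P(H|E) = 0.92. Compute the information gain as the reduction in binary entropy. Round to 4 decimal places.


H(prior) = -0.48*log2(0.48) - 0.52*log2(0.52)
= 0.9988
H(post) = -0.92*log2(0.92) - 0.08*log2(0.08)
= 0.4022
IG = 0.9988 - 0.4022 = 0.5967

0.5967


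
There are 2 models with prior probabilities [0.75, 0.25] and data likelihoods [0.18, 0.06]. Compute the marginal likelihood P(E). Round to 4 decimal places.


P(E) = sum over models of P(M_i) * P(E|M_i)
= 0.75*0.18 + 0.25*0.06
= 0.15

0.15


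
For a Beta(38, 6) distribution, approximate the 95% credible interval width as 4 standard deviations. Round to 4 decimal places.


Variance of Beta(a,b) = ab / ((a+b)^2 * (a+b+1))
= 38*6 / ((44)^2 * 45)
= 0.0026
SD = sqrt(0.0026) = 0.0512
Width = 4 * SD = 0.2046

0.2046


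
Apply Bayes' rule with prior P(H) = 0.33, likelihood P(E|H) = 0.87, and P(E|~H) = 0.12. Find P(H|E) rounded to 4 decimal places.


Step 1: Compute marginal P(E) = P(E|H)P(H) + P(E|~H)P(~H)
= 0.87*0.33 + 0.12*0.67 = 0.3675
Step 2: P(H|E) = P(E|H)P(H)/P(E) = 0.2871/0.3675
= 0.7812

0.7812


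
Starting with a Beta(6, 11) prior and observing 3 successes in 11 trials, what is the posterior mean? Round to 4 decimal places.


Posterior parameters: alpha = 6 + 3 = 9
beta = 11 + 8 = 19
Posterior mean = alpha / (alpha + beta) = 9 / 28
= 0.3214

0.3214


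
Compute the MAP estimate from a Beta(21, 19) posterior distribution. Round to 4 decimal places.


MAP = mode of Beta distribution
= (alpha - 1)/(alpha + beta - 2)
= (21-1)/(21+19-2)
= 20/38 = 0.5263

0.5263


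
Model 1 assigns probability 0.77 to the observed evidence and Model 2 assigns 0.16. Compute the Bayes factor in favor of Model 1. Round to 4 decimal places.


BF = P(data|M1) / P(data|M2)
= 0.77 / 0.16 = 4.8125

4.8125


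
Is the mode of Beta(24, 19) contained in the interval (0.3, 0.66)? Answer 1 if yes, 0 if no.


Mode = (a-1)/(a+b-2) = 23/41 = 0.561
Interval: (0.3, 0.66)
Contains mode? 1

1


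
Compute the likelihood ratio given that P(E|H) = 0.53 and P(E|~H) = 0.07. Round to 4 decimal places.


LR = P(E|H) / P(E|~H)
= 0.53 / 0.07 = 7.5714

7.5714


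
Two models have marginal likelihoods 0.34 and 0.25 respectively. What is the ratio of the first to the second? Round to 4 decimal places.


Evidence ratio = 0.34 / 0.25
= 1.36

1.36


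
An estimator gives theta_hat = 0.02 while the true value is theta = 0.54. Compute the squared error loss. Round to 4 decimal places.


The squared error loss is (theta_hat - theta)^2
= (0.02 - 0.54)^2
= (-0.52)^2 = 0.2704

0.2704


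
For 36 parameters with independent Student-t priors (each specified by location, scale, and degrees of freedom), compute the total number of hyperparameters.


A Student-t prior has 3 hyperparameters per parameter.
Total = 36 * 3 = 108

108


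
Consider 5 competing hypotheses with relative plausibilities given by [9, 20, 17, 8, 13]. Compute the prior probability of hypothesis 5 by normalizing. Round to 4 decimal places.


Sum of weights = 9 + 20 + 17 + 8 + 13 = 67
Normalized prior for H5 = 13 / 67
= 0.194

0.194


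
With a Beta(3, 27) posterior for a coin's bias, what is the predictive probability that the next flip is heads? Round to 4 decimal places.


The predictive probability equals the posterior mean.
P(next = heads) = alpha / (alpha + beta)
= 3 / 30 = 0.1

0.1


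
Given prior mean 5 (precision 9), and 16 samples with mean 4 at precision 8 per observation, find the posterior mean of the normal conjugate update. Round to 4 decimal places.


The posterior mean is a precision-weighted average of prior and data.
Post. prec. = 9 + 128 = 137
Post. mean = (45 + 512)/137 = 557/137 = 4.0657

4.0657


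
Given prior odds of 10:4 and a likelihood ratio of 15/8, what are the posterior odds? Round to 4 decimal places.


Posterior odds = prior odds * LR
Prior odds = 10/4 = 2.5
LR = 15/8 = 1.875
Posterior odds = 2.5 * 1.875 = 4.6875

4.6875


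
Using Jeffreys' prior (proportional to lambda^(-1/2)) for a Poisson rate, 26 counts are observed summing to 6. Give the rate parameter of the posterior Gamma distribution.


Conjugate update: Gamma(prior_shape + S, prior_rate + n).
Prior shape = 0.5, prior rate = 0.
Posterior rate = 0 + n = 26

26.0


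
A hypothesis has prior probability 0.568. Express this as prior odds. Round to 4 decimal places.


Odds = P(H) / P(not H) = 0.568 / 0.432
= 1.3148

1.3148


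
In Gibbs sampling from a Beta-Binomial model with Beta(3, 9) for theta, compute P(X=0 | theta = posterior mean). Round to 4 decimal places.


Posterior mean = alpha/(alpha+beta) = 3/12 = 0.25
P(X=0|theta=mean) = 1 - theta = 0.75

0.75


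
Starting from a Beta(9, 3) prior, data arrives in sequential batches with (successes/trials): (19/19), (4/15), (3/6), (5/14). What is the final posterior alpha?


In sequential Bayesian updating, we sum all successes.
Total successes = 31
Final alpha = 9 + 31 = 40

40


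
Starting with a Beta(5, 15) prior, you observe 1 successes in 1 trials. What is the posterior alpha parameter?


For a Beta-Binomial conjugate model:
Posterior alpha = prior alpha + number of successes
= 5 + 1 = 6

6


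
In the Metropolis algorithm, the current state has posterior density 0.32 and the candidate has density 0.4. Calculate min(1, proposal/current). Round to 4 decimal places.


Ratio = 0.4/0.32 = 1.25
Acceptance probability = min(1, 1.25)
= 1.0

1.0


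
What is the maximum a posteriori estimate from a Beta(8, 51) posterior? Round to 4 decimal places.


The MAP estimate equals the mode of the distribution.
Mode of Beta(a,b) = (a-1)/(a+b-2)
= 7/57
= 0.1228

0.1228


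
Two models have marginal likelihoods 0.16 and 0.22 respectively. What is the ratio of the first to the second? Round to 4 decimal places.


Evidence ratio = 0.16 / 0.22
= 0.7273

0.7273


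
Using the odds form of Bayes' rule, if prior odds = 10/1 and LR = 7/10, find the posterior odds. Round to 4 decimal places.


Bayes' rule in odds form: posterior odds = prior odds * LR
= (10 * 7) / (1 * 10)
= 70/10 = 7.0

7.0


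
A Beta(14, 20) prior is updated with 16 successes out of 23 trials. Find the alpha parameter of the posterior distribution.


In the Beta-Binomial conjugate update:
alpha_post = alpha_prior + successes
= 14 + 16
= 30

30


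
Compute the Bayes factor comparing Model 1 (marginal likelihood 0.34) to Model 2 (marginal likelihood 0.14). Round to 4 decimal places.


BF12 = marginal likelihood of M1 / marginal likelihood of M2
= 0.34/0.14
= 2.4286

2.4286


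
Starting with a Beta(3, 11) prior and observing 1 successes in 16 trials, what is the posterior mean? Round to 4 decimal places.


Posterior parameters: alpha = 3 + 1 = 4
beta = 11 + 15 = 26
Posterior mean = alpha / (alpha + beta) = 4 / 30
= 0.1333

0.1333


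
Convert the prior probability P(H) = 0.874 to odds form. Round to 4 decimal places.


P(not H) = 1 - 0.874 = 0.126
Odds = 0.874 / 0.126 = 6.9365

6.9365


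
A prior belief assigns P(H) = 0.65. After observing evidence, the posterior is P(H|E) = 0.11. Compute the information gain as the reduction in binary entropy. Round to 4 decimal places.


H(prior) = -0.65*log2(0.65) - 0.35*log2(0.35)
= 0.9341
H(post) = -0.11*log2(0.11) - 0.89*log2(0.89)
= 0.4999
IG = 0.9341 - 0.4999 = 0.4342

0.4342


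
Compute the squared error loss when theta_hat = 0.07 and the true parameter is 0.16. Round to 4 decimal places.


L = (theta_hat - theta_true)^2
= (0.07 - 0.16)^2
= -0.09^2 = 0.0081

0.0081


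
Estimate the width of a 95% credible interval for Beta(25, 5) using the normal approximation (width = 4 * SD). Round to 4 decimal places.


For Beta(a,b): Var = ab/((a+b)^2(a+b+1))
Var = 0.0045, SD = 0.0669
Approximate 95% CI width = 4 * 0.0669 = 0.2677

0.2677


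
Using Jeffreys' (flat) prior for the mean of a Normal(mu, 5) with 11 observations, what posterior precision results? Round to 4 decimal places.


Flat prior means prior precision is 0.
Posterior precision = n / sigma^2 = 11/5 = 2.2

2.2


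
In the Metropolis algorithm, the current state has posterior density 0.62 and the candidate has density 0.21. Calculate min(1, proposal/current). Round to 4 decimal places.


Ratio = 0.21/0.62 = 0.3387
Acceptance probability = min(1, 0.3387)
= 0.3387

0.3387


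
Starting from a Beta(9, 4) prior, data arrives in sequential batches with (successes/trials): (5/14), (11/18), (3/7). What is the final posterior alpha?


In sequential Bayesian updating, we sum all successes.
Total successes = 19
Final alpha = 9 + 19 = 28

28


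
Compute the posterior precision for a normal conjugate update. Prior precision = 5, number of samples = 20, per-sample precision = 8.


tau_post = tau_0 + n * tau
= 5 + 20 * 8 = 165

165


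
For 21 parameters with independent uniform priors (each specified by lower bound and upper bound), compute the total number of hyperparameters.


A uniform prior has 2 hyperparameters per parameter.
Total = 21 * 2 = 42

42


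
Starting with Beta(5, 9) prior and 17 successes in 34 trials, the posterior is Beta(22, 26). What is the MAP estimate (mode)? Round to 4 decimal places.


The mode of Beta(a, b) when a > 1 and b > 1 is (a-1)/(a+b-2)
= (22 - 1) / (22 + 26 - 2)
= 21 / 46
= 0.4565

0.4565


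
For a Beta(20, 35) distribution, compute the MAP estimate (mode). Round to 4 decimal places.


MAP = mode = (a-1)/(a+b-2)
= (20-1)/(20+35-2)
= 19/53 = 0.3585

0.3585


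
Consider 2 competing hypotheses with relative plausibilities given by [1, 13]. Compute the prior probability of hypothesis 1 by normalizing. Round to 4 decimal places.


Sum of weights = 1 + 13 = 14
Normalized prior for H1 = 1 / 14
= 0.0714

0.0714


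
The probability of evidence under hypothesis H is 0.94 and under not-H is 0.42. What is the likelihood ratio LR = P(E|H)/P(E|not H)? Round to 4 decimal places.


LR = 0.94 / 0.42
= 2.2381

2.2381


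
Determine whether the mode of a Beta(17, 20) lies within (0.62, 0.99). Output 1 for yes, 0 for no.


First find the mode: (a-1)/(a+b-2) = 0.4571
Is 0.4571 in (0.62, 0.99)? 0

0


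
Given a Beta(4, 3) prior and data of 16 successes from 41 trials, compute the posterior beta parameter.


Number of failures = 41 - 16 = 25
Posterior beta = 3 + 25 = 28

28


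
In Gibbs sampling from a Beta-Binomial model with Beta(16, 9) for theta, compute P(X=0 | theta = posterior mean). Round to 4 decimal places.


Posterior mean = alpha/(alpha+beta) = 16/25 = 0.64
P(X=0|theta=mean) = 1 - theta = 0.36

0.36


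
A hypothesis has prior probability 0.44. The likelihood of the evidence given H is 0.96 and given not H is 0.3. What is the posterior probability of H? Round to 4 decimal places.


Using Bayes' theorem:
P(E) = 0.44 * 0.96 + 0.56 * 0.3
P(E) = 0.5904
P(H|E) = (0.44 * 0.96) / 0.5904 = 0.7154

0.7154


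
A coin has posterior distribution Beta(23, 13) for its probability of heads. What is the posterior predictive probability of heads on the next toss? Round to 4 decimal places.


Posterior predictive = E[theta] = alpha/(alpha+beta)
= 23/36
= 0.6389

0.6389


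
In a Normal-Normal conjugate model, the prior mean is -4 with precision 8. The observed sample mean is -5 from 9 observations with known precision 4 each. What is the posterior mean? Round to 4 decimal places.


Posterior precision = tau0 + n*tau = 8 + 9*4 = 44
Posterior mean = (tau0*mu0 + n*tau*xbar) / posterior_precision
= (8*-4 + 9*4*-5) / 44
= -212 / 44 = -4.8182

-4.8182


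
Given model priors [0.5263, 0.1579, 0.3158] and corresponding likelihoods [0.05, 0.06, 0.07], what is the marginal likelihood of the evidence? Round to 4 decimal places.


P(E) = sum_i P(M_i) P(E|M_i)
= 0.0263 + 0.0095 + 0.0221
= 0.0579

0.0579


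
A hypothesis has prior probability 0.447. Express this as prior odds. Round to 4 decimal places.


Odds = P(H) / P(not H) = 0.447 / 0.553
= 0.8083

0.8083


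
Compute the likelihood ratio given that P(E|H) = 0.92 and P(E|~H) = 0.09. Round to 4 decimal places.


LR = P(E|H) / P(E|~H)
= 0.92 / 0.09 = 10.2222

10.2222


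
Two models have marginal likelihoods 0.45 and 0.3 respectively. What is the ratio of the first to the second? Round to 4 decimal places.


Evidence ratio = 0.45 / 0.3
= 1.5

1.5


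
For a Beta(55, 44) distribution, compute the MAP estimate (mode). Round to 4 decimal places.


MAP = mode = (a-1)/(a+b-2)
= (55-1)/(55+44-2)
= 54/97 = 0.5567

0.5567


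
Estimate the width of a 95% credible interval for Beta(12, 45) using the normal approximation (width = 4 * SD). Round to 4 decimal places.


For Beta(a,b): Var = ab/((a+b)^2(a+b+1))
Var = 0.0029, SD = 0.0535
Approximate 95% CI width = 4 * 0.0535 = 0.2141

0.2141


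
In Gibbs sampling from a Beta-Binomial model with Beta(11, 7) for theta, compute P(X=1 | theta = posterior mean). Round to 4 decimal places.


Posterior mean = alpha/(alpha+beta) = 11/18 = 0.6111
P(X=1|theta=mean) = theta = 0.6111

0.6111


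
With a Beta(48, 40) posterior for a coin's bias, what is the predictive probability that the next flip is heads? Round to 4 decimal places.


The predictive probability equals the posterior mean.
P(next = heads) = alpha / (alpha + beta)
= 48 / 88 = 0.5455

0.5455


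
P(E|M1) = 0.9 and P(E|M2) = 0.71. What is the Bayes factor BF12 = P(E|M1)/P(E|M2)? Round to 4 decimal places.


Bayes factor BF12 = P(E|M1) / P(E|M2)
= 0.9 / 0.71
= 1.2676

1.2676


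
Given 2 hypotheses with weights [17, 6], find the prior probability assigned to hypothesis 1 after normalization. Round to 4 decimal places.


To normalize, divide each weight by the sum of all weights.
Sum = 23
Prior(H1) = 17/23 = 0.7391

0.7391


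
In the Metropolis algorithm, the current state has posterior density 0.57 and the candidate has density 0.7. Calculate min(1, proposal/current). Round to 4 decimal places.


Ratio = 0.7/0.57 = 1.2281
Acceptance probability = min(1, 1.2281)
= 1.0

1.0


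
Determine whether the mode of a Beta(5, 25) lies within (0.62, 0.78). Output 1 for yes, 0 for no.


First find the mode: (a-1)/(a+b-2) = 0.1429
Is 0.1429 in (0.62, 0.78)? 0

0


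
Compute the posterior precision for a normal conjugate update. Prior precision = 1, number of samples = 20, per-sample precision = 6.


tau_post = tau_0 + n * tau
= 1 + 20 * 6 = 121

121


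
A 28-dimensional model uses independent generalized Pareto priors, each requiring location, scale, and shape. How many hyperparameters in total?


Per parameter: 3 (location, scale, and shape).
Total = 28 * 3 = 84

84


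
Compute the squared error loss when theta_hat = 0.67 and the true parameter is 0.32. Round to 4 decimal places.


L = (theta_hat - theta_true)^2
= (0.67 - 0.32)^2
= 0.35^2 = 0.1225

0.1225


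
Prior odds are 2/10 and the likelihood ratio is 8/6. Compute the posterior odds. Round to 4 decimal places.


Posterior odds = prior odds * likelihood ratio
= (2/10) * (8/6)
= 16 / 60
= 0.2667

0.2667


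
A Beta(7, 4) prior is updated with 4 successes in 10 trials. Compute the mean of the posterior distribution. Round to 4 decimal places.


After update: Beta(11, 10)
Mean = 11 / (11 + 10) = 11 / 21
= 0.5238

0.5238


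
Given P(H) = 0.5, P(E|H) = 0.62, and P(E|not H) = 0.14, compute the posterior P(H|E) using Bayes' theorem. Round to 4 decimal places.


By Bayes' theorem: P(H|E) = P(E|H)*P(H) / P(E)
P(E) = P(E|H)*P(H) + P(E|not H)*P(not H)
P(E) = 0.62*0.5 + 0.14*0.5 = 0.38
P(H|E) = 0.62*0.5 / 0.38 = 0.8158

0.8158


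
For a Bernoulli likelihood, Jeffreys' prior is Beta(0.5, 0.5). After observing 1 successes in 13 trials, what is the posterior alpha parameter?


Jeffreys' prior for Bernoulli is Beta(0.5, 0.5).
Posterior is Beta(0.5 + k, 0.5 + n - k).
Posterior alpha = 0.5 + k = 0.5 + 1 = 1.5

1.5


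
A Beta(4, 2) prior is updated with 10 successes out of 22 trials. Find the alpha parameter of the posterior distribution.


In the Beta-Binomial conjugate update:
alpha_post = alpha_prior + successes
= 4 + 10
= 14

14


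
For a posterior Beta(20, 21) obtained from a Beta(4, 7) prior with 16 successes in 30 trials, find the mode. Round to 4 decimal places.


Mode = (alpha - 1) / (alpha + beta - 2)
= 19 / 39
= 0.4872

0.4872


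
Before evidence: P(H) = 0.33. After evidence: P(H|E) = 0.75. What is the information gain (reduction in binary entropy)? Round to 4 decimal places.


Prior entropy = 0.9149
Posterior entropy = 0.8113
Information gain = 0.9149 - 0.8113 = 0.1036

0.1036


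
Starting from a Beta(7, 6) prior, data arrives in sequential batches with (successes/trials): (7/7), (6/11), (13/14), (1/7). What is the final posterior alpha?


In sequential Bayesian updating, we sum all successes.
Total successes = 27
Final alpha = 7 + 27 = 34

34


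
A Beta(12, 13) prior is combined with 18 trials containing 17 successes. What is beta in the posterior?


In conjugate updating:
beta_posterior = beta_prior + (n - k)
= 13 + (18 - 17)
= 13 + 1 = 14

14


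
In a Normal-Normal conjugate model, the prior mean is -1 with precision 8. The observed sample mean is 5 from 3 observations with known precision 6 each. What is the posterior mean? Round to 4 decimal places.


Posterior precision = tau0 + n*tau = 8 + 3*6 = 26
Posterior mean = (tau0*mu0 + n*tau*xbar) / posterior_precision
= (8*-1 + 3*6*5) / 26
= 82 / 26 = 3.1538

3.1538


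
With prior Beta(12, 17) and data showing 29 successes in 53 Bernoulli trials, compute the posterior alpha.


Conjugate update: alpha_posterior = alpha_prior + k
= 12 + 29 = 41

41


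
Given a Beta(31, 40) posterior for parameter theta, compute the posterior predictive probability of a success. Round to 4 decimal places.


For a Beta-Bernoulli model, the predictive probability is the mean:
P(success) = 31/(31+40) = 31/71 = 0.4366

0.4366


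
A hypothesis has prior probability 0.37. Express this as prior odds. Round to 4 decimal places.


Odds = P(H) / P(not H) = 0.37 / 0.63
= 0.5873

0.5873


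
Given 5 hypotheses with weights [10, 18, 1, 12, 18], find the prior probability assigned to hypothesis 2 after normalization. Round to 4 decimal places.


To normalize, divide each weight by the sum of all weights.
Sum = 59
Prior(H2) = 18/59 = 0.3051

0.3051


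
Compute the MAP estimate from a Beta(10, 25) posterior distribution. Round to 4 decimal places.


MAP = mode of Beta distribution
= (alpha - 1)/(alpha + beta - 2)
= (10-1)/(10+25-2)
= 9/33 = 0.2727

0.2727


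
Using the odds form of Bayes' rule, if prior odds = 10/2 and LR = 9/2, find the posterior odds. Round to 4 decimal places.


Bayes' rule in odds form: posterior odds = prior odds * LR
= (10 * 9) / (2 * 2)
= 90/4 = 22.5

22.5


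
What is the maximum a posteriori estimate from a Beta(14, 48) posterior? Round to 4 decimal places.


The MAP estimate equals the mode of the distribution.
Mode of Beta(a,b) = (a-1)/(a+b-2)
= 13/60
= 0.2167

0.2167


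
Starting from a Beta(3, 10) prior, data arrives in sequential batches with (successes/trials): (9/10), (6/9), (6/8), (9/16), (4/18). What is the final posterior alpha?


In sequential Bayesian updating, we sum all successes.
Total successes = 34
Final alpha = 3 + 34 = 37

37


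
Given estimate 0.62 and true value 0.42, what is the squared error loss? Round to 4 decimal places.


Squared error = (estimate - true)^2
Difference = 0.2
Loss = 0.2^2 = 0.04

0.04


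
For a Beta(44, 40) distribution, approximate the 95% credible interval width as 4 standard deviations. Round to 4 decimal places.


Variance of Beta(a,b) = ab / ((a+b)^2 * (a+b+1))
= 44*40 / ((84)^2 * 85)
= 0.0029
SD = sqrt(0.0029) = 0.0542
Width = 4 * SD = 0.2167

0.2167


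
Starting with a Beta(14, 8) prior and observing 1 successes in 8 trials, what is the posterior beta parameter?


Posterior beta = prior beta + failures
Failures = 8 - 1 = 7
beta_post = 8 + 7 = 15

15


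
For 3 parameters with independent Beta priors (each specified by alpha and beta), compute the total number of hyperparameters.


A Beta prior has 2 hyperparameters per parameter.
Total = 3 * 2 = 6

6


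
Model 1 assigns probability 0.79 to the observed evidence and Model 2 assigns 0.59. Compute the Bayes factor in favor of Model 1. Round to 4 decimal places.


BF = P(data|M1) / P(data|M2)
= 0.79 / 0.59 = 1.339

1.339


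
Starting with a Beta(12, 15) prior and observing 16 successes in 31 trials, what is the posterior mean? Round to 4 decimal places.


Posterior parameters: alpha = 12 + 16 = 28
beta = 15 + 15 = 30
Posterior mean = alpha / (alpha + beta) = 28 / 58
= 0.4828

0.4828


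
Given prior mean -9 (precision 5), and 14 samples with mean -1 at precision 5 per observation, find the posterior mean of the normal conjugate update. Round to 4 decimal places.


The posterior mean is a precision-weighted average of prior and data.
Post. prec. = 5 + 70 = 75
Post. mean = (-45 + -70)/75 = -115/75 = -1.5333

-1.5333


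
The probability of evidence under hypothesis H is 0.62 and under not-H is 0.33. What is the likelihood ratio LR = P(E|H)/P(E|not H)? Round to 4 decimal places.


LR = 0.62 / 0.33
= 1.8788

1.8788


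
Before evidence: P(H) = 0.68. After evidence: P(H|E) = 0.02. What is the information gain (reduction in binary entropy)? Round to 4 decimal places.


Prior entropy = 0.9044
Posterior entropy = 0.1414
Information gain = 0.9044 - 0.1414 = 0.7629

0.7629


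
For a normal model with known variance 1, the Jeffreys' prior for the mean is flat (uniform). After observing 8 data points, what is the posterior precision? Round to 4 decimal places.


Jeffreys' prior for normal mean (known variance) is flat.
Prior precision = 0.
Posterior precision = prior_prec + n/sigma^2 = 0 + 8/1
= 8.0

8.0


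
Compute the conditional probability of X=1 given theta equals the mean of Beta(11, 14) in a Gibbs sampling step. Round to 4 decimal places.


Mean of Beta(11, 14) = 0.44
P(X=1 | theta=0.44) = 0.44

0.44


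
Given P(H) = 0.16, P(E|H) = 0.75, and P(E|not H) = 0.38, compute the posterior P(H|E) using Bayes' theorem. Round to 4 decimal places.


By Bayes' theorem: P(H|E) = P(E|H)*P(H) / P(E)
P(E) = P(E|H)*P(H) + P(E|not H)*P(not H)
P(E) = 0.75*0.16 + 0.38*0.84 = 0.4392
P(H|E) = 0.75*0.16 / 0.4392 = 0.2732

0.2732
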